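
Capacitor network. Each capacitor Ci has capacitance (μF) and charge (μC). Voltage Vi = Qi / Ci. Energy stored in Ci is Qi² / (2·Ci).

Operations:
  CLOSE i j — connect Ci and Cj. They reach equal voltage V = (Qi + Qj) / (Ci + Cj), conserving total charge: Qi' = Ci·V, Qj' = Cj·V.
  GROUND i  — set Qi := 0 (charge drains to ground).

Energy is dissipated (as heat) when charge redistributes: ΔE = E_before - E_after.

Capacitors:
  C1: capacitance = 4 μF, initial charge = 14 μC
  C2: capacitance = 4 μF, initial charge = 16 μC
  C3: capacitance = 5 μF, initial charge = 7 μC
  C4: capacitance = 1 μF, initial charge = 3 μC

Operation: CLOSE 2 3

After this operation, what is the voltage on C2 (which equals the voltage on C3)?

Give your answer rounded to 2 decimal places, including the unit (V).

Answer: 2.56 V

Derivation:
Initial: C1(4μF, Q=14μC, V=3.50V), C2(4μF, Q=16μC, V=4.00V), C3(5μF, Q=7μC, V=1.40V), C4(1μF, Q=3μC, V=3.00V)
Op 1: CLOSE 2-3: Q_total=23.00, C_total=9.00, V=2.56; Q2=10.22, Q3=12.78; dissipated=7.511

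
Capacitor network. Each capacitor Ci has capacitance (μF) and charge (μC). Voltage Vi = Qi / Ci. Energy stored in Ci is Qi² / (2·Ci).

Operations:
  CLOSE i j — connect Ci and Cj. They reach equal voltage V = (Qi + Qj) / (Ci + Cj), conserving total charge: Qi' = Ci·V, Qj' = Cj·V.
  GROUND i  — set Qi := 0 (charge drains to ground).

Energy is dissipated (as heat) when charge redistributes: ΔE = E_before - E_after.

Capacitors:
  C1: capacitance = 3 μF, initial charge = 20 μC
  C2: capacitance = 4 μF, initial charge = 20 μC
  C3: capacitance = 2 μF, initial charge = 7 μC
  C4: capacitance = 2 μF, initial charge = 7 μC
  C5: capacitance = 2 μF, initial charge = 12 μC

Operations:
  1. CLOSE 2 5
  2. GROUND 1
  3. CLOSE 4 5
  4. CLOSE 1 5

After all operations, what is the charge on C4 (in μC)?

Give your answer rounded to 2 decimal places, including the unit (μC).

Initial: C1(3μF, Q=20μC, V=6.67V), C2(4μF, Q=20μC, V=5.00V), C3(2μF, Q=7μC, V=3.50V), C4(2μF, Q=7μC, V=3.50V), C5(2μF, Q=12μC, V=6.00V)
Op 1: CLOSE 2-5: Q_total=32.00, C_total=6.00, V=5.33; Q2=21.33, Q5=10.67; dissipated=0.667
Op 2: GROUND 1: Q1=0; energy lost=66.667
Op 3: CLOSE 4-5: Q_total=17.67, C_total=4.00, V=4.42; Q4=8.83, Q5=8.83; dissipated=1.681
Op 4: CLOSE 1-5: Q_total=8.83, C_total=5.00, V=1.77; Q1=5.30, Q5=3.53; dissipated=11.704
Final charges: Q1=5.30, Q2=21.33, Q3=7.00, Q4=8.83, Q5=3.53

Answer: 8.83 μC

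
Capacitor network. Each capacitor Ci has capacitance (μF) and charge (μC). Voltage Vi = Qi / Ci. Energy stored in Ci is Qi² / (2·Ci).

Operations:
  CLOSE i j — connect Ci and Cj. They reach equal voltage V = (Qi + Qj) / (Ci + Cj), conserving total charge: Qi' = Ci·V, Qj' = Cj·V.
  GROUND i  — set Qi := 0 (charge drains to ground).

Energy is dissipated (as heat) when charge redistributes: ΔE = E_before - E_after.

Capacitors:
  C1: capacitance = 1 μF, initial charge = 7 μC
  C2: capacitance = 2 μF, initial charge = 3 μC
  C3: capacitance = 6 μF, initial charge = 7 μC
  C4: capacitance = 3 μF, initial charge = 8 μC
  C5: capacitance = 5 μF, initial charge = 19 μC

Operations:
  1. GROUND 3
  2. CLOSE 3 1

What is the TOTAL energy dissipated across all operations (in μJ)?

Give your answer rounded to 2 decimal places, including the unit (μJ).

Answer: 25.08 μJ

Derivation:
Initial: C1(1μF, Q=7μC, V=7.00V), C2(2μF, Q=3μC, V=1.50V), C3(6μF, Q=7μC, V=1.17V), C4(3μF, Q=8μC, V=2.67V), C5(5μF, Q=19μC, V=3.80V)
Op 1: GROUND 3: Q3=0; energy lost=4.083
Op 2: CLOSE 3-1: Q_total=7.00, C_total=7.00, V=1.00; Q3=6.00, Q1=1.00; dissipated=21.000
Total dissipated: 25.083 μJ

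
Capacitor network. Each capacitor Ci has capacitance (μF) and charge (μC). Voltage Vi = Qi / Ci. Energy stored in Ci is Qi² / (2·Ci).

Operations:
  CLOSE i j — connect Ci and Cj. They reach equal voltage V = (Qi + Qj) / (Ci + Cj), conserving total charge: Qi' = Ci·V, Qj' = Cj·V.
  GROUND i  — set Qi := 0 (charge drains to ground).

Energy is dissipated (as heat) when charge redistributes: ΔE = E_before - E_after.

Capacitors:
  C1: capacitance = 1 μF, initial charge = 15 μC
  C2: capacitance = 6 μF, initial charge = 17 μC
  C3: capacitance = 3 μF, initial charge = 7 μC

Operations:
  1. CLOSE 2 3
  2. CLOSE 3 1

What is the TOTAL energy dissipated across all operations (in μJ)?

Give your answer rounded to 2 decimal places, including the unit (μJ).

Initial: C1(1μF, Q=15μC, V=15.00V), C2(6μF, Q=17μC, V=2.83V), C3(3μF, Q=7μC, V=2.33V)
Op 1: CLOSE 2-3: Q_total=24.00, C_total=9.00, V=2.67; Q2=16.00, Q3=8.00; dissipated=0.250
Op 2: CLOSE 3-1: Q_total=23.00, C_total=4.00, V=5.75; Q3=17.25, Q1=5.75; dissipated=57.042
Total dissipated: 57.292 μJ

Answer: 57.29 μJ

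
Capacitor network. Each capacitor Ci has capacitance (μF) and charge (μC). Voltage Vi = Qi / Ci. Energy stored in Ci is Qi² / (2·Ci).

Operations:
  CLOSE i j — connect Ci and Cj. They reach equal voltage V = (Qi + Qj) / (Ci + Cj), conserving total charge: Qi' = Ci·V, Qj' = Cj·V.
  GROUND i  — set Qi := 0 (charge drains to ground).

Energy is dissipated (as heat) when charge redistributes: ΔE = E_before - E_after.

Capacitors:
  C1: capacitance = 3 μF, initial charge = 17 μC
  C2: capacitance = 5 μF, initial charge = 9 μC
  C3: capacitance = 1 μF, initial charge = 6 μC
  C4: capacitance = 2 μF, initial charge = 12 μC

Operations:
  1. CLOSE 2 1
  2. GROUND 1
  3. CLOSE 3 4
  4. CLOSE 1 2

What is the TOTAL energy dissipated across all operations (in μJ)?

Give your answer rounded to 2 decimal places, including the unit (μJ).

Answer: 39.76 μJ

Derivation:
Initial: C1(3μF, Q=17μC, V=5.67V), C2(5μF, Q=9μC, V=1.80V), C3(1μF, Q=6μC, V=6.00V), C4(2μF, Q=12μC, V=6.00V)
Op 1: CLOSE 2-1: Q_total=26.00, C_total=8.00, V=3.25; Q2=16.25, Q1=9.75; dissipated=14.017
Op 2: GROUND 1: Q1=0; energy lost=15.844
Op 3: CLOSE 3-4: Q_total=18.00, C_total=3.00, V=6.00; Q3=6.00, Q4=12.00; dissipated=0.000
Op 4: CLOSE 1-2: Q_total=16.25, C_total=8.00, V=2.03; Q1=6.09, Q2=10.16; dissipated=9.902
Total dissipated: 39.763 μJ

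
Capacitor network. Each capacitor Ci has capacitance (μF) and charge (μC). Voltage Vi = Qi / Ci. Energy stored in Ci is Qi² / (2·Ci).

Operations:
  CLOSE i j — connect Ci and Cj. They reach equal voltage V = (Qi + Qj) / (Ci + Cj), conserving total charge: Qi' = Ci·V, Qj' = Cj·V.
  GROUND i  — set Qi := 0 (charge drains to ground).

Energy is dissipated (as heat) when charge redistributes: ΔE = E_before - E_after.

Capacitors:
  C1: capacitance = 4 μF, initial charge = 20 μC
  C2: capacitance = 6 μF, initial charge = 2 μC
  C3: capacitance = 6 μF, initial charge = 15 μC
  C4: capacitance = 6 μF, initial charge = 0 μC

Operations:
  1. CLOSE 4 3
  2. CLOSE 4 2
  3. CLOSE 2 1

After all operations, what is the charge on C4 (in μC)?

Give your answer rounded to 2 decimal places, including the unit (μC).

Initial: C1(4μF, Q=20μC, V=5.00V), C2(6μF, Q=2μC, V=0.33V), C3(6μF, Q=15μC, V=2.50V), C4(6μF, Q=0μC, V=0.00V)
Op 1: CLOSE 4-3: Q_total=15.00, C_total=12.00, V=1.25; Q4=7.50, Q3=7.50; dissipated=9.375
Op 2: CLOSE 4-2: Q_total=9.50, C_total=12.00, V=0.79; Q4=4.75, Q2=4.75; dissipated=1.260
Op 3: CLOSE 2-1: Q_total=24.75, C_total=10.00, V=2.48; Q2=14.85, Q1=9.90; dissipated=21.252
Final charges: Q1=9.90, Q2=14.85, Q3=7.50, Q4=4.75

Answer: 4.75 μC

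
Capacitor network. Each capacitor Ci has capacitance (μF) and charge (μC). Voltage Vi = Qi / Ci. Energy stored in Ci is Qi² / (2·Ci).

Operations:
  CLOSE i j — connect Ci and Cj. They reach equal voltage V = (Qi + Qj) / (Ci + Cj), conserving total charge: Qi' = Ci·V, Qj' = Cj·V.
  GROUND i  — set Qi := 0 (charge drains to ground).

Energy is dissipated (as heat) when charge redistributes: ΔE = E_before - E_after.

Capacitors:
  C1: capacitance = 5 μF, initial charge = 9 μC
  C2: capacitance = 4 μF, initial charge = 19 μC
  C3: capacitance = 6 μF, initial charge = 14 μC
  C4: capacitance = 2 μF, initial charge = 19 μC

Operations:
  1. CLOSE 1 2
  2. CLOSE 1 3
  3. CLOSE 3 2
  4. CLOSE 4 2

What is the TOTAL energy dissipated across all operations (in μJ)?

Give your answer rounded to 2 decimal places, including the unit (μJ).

Answer: 40.13 μJ

Derivation:
Initial: C1(5μF, Q=9μC, V=1.80V), C2(4μF, Q=19μC, V=4.75V), C3(6μF, Q=14μC, V=2.33V), C4(2μF, Q=19μC, V=9.50V)
Op 1: CLOSE 1-2: Q_total=28.00, C_total=9.00, V=3.11; Q1=15.56, Q2=12.44; dissipated=9.669
Op 2: CLOSE 1-3: Q_total=29.56, C_total=11.00, V=2.69; Q1=13.43, Q3=16.12; dissipated=0.825
Op 3: CLOSE 3-2: Q_total=28.57, C_total=10.00, V=2.86; Q3=17.14, Q2=11.43; dissipated=0.216
Op 4: CLOSE 4-2: Q_total=30.43, C_total=6.00, V=5.07; Q4=10.14, Q2=20.28; dissipated=29.423
Total dissipated: 40.134 μJ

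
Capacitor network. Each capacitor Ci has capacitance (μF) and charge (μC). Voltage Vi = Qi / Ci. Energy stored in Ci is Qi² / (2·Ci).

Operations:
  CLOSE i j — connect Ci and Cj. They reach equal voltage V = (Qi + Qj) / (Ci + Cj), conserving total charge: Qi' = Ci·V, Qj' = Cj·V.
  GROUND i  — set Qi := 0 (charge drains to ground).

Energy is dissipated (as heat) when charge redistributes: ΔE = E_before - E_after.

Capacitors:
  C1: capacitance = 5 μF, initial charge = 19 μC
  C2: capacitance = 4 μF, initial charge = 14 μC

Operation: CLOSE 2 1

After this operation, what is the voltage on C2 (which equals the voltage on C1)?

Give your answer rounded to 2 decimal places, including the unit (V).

Answer: 3.67 V

Derivation:
Initial: C1(5μF, Q=19μC, V=3.80V), C2(4μF, Q=14μC, V=3.50V)
Op 1: CLOSE 2-1: Q_total=33.00, C_total=9.00, V=3.67; Q2=14.67, Q1=18.33; dissipated=0.100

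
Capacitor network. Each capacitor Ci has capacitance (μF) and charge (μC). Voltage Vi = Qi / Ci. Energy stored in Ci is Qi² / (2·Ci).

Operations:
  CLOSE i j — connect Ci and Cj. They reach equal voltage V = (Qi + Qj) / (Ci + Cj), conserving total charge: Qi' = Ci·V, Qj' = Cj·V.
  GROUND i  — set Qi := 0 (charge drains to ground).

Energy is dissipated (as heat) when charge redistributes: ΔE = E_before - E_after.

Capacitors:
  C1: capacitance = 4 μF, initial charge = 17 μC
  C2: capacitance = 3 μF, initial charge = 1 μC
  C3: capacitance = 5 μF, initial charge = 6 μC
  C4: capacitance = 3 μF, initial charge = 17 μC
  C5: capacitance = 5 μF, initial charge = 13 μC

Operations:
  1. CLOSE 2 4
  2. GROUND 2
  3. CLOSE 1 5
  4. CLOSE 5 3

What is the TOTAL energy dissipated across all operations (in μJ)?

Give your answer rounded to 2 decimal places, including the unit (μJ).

Initial: C1(4μF, Q=17μC, V=4.25V), C2(3μF, Q=1μC, V=0.33V), C3(5μF, Q=6μC, V=1.20V), C4(3μF, Q=17μC, V=5.67V), C5(5μF, Q=13μC, V=2.60V)
Op 1: CLOSE 2-4: Q_total=18.00, C_total=6.00, V=3.00; Q2=9.00, Q4=9.00; dissipated=21.333
Op 2: GROUND 2: Q2=0; energy lost=13.500
Op 3: CLOSE 1-5: Q_total=30.00, C_total=9.00, V=3.33; Q1=13.33, Q5=16.67; dissipated=3.025
Op 4: CLOSE 5-3: Q_total=22.67, C_total=10.00, V=2.27; Q5=11.33, Q3=11.33; dissipated=5.689
Total dissipated: 43.547 μJ

Answer: 43.55 μJ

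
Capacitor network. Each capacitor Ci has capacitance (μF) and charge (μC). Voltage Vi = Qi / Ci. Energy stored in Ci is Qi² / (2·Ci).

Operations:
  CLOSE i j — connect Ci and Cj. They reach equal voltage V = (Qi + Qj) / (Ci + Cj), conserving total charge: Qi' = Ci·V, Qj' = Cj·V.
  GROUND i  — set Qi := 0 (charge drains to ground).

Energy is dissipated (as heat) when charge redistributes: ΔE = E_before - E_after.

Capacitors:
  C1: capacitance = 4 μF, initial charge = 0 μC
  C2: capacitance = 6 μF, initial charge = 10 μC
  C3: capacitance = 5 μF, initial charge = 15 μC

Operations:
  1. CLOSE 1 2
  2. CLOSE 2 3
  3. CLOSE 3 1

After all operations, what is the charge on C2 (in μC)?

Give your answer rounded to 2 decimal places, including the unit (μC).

Answer: 11.45 μC

Derivation:
Initial: C1(4μF, Q=0μC, V=0.00V), C2(6μF, Q=10μC, V=1.67V), C3(5μF, Q=15μC, V=3.00V)
Op 1: CLOSE 1-2: Q_total=10.00, C_total=10.00, V=1.00; Q1=4.00, Q2=6.00; dissipated=3.333
Op 2: CLOSE 2-3: Q_total=21.00, C_total=11.00, V=1.91; Q2=11.45, Q3=9.55; dissipated=5.455
Op 3: CLOSE 3-1: Q_total=13.55, C_total=9.00, V=1.51; Q3=7.53, Q1=6.02; dissipated=0.918
Final charges: Q1=6.02, Q2=11.45, Q3=7.53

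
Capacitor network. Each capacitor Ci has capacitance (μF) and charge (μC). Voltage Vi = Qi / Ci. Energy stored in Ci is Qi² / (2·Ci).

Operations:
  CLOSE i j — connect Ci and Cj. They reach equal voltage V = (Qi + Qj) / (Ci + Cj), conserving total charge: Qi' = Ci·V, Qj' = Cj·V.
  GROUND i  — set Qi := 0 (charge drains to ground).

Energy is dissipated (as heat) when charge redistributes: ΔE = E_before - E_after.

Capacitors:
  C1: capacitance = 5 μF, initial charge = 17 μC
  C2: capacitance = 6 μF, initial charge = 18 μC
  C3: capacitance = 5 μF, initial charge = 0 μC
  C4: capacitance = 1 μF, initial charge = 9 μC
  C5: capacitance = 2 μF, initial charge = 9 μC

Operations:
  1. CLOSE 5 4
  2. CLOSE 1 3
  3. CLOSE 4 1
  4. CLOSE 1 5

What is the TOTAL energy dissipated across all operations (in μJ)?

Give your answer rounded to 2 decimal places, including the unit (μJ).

Answer: 38.08 μJ

Derivation:
Initial: C1(5μF, Q=17μC, V=3.40V), C2(6μF, Q=18μC, V=3.00V), C3(5μF, Q=0μC, V=0.00V), C4(1μF, Q=9μC, V=9.00V), C5(2μF, Q=9μC, V=4.50V)
Op 1: CLOSE 5-4: Q_total=18.00, C_total=3.00, V=6.00; Q5=12.00, Q4=6.00; dissipated=6.750
Op 2: CLOSE 1-3: Q_total=17.00, C_total=10.00, V=1.70; Q1=8.50, Q3=8.50; dissipated=14.450
Op 3: CLOSE 4-1: Q_total=14.50, C_total=6.00, V=2.42; Q4=2.42, Q1=12.08; dissipated=7.704
Op 4: CLOSE 1-5: Q_total=24.08, C_total=7.00, V=3.44; Q1=17.20, Q5=6.88; dissipated=9.172
Total dissipated: 38.076 μJ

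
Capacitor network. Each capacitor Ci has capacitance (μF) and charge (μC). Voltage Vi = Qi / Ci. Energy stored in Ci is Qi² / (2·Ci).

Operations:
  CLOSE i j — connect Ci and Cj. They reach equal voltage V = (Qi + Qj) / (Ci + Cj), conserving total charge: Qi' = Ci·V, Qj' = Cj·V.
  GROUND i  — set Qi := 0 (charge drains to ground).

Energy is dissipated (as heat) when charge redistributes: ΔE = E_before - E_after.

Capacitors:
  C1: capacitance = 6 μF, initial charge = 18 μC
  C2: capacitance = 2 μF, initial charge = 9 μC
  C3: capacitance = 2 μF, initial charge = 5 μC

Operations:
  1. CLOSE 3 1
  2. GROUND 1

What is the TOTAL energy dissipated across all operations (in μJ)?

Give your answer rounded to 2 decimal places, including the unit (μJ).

Answer: 24.98 μJ

Derivation:
Initial: C1(6μF, Q=18μC, V=3.00V), C2(2μF, Q=9μC, V=4.50V), C3(2μF, Q=5μC, V=2.50V)
Op 1: CLOSE 3-1: Q_total=23.00, C_total=8.00, V=2.88; Q3=5.75, Q1=17.25; dissipated=0.188
Op 2: GROUND 1: Q1=0; energy lost=24.797
Total dissipated: 24.984 μJ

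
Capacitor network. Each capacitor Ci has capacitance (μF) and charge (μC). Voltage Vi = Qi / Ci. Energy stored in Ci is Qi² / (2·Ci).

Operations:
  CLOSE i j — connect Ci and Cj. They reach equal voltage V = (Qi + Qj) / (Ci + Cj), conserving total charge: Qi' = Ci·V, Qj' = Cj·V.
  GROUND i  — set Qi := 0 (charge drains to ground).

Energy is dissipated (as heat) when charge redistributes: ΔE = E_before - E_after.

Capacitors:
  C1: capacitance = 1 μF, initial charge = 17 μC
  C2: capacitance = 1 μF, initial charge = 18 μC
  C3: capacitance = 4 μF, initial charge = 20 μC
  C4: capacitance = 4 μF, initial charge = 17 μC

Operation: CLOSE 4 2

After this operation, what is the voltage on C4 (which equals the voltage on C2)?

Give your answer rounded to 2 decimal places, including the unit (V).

Initial: C1(1μF, Q=17μC, V=17.00V), C2(1μF, Q=18μC, V=18.00V), C3(4μF, Q=20μC, V=5.00V), C4(4μF, Q=17μC, V=4.25V)
Op 1: CLOSE 4-2: Q_total=35.00, C_total=5.00, V=7.00; Q4=28.00, Q2=7.00; dissipated=75.625

Answer: 7.00 V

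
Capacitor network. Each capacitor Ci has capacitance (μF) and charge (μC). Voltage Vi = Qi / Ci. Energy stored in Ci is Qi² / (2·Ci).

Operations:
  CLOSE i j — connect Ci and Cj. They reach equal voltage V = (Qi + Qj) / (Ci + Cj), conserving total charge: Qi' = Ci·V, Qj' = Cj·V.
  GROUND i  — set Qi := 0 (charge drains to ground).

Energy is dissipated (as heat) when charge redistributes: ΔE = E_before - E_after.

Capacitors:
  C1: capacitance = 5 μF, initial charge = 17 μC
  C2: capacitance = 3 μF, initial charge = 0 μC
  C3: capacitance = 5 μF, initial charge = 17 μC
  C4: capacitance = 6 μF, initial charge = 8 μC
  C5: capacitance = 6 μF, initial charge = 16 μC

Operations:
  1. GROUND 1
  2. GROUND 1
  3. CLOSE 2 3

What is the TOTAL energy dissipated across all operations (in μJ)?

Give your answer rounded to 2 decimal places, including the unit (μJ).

Answer: 39.74 μJ

Derivation:
Initial: C1(5μF, Q=17μC, V=3.40V), C2(3μF, Q=0μC, V=0.00V), C3(5μF, Q=17μC, V=3.40V), C4(6μF, Q=8μC, V=1.33V), C5(6μF, Q=16μC, V=2.67V)
Op 1: GROUND 1: Q1=0; energy lost=28.900
Op 2: GROUND 1: Q1=0; energy lost=0.000
Op 3: CLOSE 2-3: Q_total=17.00, C_total=8.00, V=2.12; Q2=6.38, Q3=10.62; dissipated=10.838
Total dissipated: 39.737 μJ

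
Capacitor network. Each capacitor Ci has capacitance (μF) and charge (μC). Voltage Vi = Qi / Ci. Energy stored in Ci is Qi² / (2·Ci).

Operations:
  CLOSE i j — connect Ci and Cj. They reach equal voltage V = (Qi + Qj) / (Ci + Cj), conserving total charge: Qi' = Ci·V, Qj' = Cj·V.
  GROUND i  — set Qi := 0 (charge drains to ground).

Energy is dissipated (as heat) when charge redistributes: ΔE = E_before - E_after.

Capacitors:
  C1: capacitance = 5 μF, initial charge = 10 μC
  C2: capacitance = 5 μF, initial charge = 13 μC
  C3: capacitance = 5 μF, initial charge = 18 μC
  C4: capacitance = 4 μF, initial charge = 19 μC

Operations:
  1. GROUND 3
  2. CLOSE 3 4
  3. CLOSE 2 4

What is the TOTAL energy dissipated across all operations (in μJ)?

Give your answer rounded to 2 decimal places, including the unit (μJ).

Answer: 57.74 μJ

Derivation:
Initial: C1(5μF, Q=10μC, V=2.00V), C2(5μF, Q=13μC, V=2.60V), C3(5μF, Q=18μC, V=3.60V), C4(4μF, Q=19μC, V=4.75V)
Op 1: GROUND 3: Q3=0; energy lost=32.400
Op 2: CLOSE 3-4: Q_total=19.00, C_total=9.00, V=2.11; Q3=10.56, Q4=8.44; dissipated=25.069
Op 3: CLOSE 2-4: Q_total=21.44, C_total=9.00, V=2.38; Q2=11.91, Q4=9.53; dissipated=0.266
Total dissipated: 57.735 μJ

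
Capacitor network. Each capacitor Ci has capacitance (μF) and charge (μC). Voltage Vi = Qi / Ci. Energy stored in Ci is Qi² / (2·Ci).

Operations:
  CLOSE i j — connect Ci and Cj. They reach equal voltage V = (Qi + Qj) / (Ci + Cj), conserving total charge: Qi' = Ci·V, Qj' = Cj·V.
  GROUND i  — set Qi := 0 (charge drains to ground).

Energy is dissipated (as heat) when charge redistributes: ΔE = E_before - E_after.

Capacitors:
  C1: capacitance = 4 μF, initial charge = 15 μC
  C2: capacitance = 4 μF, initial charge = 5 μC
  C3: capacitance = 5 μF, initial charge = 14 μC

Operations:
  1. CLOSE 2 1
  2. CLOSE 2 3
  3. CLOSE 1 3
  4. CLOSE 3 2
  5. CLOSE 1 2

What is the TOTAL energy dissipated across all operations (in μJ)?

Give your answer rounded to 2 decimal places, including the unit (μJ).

Answer: 6.39 μJ

Derivation:
Initial: C1(4μF, Q=15μC, V=3.75V), C2(4μF, Q=5μC, V=1.25V), C3(5μF, Q=14μC, V=2.80V)
Op 1: CLOSE 2-1: Q_total=20.00, C_total=8.00, V=2.50; Q2=10.00, Q1=10.00; dissipated=6.250
Op 2: CLOSE 2-3: Q_total=24.00, C_total=9.00, V=2.67; Q2=10.67, Q3=13.33; dissipated=0.100
Op 3: CLOSE 1-3: Q_total=23.33, C_total=9.00, V=2.59; Q1=10.37, Q3=12.96; dissipated=0.031
Op 4: CLOSE 3-2: Q_total=23.63, C_total=9.00, V=2.63; Q3=13.13, Q2=10.50; dissipated=0.006
Op 5: CLOSE 1-2: Q_total=20.87, C_total=8.00, V=2.61; Q1=10.44, Q2=10.44; dissipated=0.001
Total dissipated: 6.388 μJ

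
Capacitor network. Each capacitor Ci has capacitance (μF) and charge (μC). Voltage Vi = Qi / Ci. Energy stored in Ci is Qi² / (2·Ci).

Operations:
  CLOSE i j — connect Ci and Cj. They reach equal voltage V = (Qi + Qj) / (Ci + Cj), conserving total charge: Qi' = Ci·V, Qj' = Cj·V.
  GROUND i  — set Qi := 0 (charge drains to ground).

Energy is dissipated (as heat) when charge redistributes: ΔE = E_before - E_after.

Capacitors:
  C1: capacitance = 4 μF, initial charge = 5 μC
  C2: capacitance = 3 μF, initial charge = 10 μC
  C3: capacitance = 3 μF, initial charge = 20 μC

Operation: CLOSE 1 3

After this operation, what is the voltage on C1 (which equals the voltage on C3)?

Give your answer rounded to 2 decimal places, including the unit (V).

Initial: C1(4μF, Q=5μC, V=1.25V), C2(3μF, Q=10μC, V=3.33V), C3(3μF, Q=20μC, V=6.67V)
Op 1: CLOSE 1-3: Q_total=25.00, C_total=7.00, V=3.57; Q1=14.29, Q3=10.71; dissipated=25.149

Answer: 3.57 V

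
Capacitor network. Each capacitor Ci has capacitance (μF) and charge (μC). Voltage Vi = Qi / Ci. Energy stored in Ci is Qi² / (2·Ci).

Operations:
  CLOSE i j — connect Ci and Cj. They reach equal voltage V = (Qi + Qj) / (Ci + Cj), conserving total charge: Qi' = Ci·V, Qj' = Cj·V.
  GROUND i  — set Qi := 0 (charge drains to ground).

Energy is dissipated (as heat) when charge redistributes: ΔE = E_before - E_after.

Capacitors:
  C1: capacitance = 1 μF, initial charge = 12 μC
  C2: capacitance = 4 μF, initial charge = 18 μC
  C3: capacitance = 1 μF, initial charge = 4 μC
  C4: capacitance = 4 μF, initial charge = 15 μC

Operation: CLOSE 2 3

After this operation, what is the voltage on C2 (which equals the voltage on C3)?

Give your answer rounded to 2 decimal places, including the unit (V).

Answer: 4.40 V

Derivation:
Initial: C1(1μF, Q=12μC, V=12.00V), C2(4μF, Q=18μC, V=4.50V), C3(1μF, Q=4μC, V=4.00V), C4(4μF, Q=15μC, V=3.75V)
Op 1: CLOSE 2-3: Q_total=22.00, C_total=5.00, V=4.40; Q2=17.60, Q3=4.40; dissipated=0.100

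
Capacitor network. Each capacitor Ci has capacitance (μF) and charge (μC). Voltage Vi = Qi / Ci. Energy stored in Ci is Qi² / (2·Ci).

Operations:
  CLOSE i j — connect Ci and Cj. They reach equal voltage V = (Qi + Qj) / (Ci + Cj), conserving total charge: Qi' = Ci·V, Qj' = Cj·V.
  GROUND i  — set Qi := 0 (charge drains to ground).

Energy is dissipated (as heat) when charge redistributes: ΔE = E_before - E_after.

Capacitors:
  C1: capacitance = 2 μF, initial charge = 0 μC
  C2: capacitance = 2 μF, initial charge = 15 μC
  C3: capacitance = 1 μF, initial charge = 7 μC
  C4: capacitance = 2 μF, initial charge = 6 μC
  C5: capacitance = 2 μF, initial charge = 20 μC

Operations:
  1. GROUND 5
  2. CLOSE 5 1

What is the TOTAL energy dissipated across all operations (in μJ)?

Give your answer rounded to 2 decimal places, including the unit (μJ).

Initial: C1(2μF, Q=0μC, V=0.00V), C2(2μF, Q=15μC, V=7.50V), C3(1μF, Q=7μC, V=7.00V), C4(2μF, Q=6μC, V=3.00V), C5(2μF, Q=20μC, V=10.00V)
Op 1: GROUND 5: Q5=0; energy lost=100.000
Op 2: CLOSE 5-1: Q_total=0.00, C_total=4.00, V=0.00; Q5=0.00, Q1=0.00; dissipated=0.000
Total dissipated: 100.000 μJ

Answer: 100.00 μJ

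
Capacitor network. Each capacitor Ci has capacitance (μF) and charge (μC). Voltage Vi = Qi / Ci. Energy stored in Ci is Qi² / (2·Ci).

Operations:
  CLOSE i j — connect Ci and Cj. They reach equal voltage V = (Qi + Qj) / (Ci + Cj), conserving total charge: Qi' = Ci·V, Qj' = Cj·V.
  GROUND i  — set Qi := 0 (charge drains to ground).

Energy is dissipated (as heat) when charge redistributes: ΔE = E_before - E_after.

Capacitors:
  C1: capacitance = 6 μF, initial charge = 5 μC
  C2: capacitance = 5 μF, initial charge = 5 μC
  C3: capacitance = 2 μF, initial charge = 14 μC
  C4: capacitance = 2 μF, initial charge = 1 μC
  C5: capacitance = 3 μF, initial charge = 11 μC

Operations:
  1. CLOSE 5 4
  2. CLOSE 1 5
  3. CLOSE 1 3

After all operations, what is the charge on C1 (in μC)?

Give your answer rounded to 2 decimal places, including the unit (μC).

Answer: 16.60 μC

Derivation:
Initial: C1(6μF, Q=5μC, V=0.83V), C2(5μF, Q=5μC, V=1.00V), C3(2μF, Q=14μC, V=7.00V), C4(2μF, Q=1μC, V=0.50V), C5(3μF, Q=11μC, V=3.67V)
Op 1: CLOSE 5-4: Q_total=12.00, C_total=5.00, V=2.40; Q5=7.20, Q4=4.80; dissipated=6.017
Op 2: CLOSE 1-5: Q_total=12.20, C_total=9.00, V=1.36; Q1=8.13, Q5=4.07; dissipated=2.454
Op 3: CLOSE 1-3: Q_total=22.13, C_total=8.00, V=2.77; Q1=16.60, Q3=5.53; dissipated=23.895
Final charges: Q1=16.60, Q2=5.00, Q3=5.53, Q4=4.80, Q5=4.07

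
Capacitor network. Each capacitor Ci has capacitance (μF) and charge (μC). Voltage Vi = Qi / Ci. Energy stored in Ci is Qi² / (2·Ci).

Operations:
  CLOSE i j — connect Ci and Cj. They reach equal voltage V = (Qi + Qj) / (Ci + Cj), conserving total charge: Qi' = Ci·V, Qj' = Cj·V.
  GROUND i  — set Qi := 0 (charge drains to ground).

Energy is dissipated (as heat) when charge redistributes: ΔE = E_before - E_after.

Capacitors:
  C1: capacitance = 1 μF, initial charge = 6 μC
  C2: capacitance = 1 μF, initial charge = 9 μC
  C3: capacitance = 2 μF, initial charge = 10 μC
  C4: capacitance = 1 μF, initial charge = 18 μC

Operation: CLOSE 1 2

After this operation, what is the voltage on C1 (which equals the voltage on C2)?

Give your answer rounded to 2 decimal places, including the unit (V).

Initial: C1(1μF, Q=6μC, V=6.00V), C2(1μF, Q=9μC, V=9.00V), C3(2μF, Q=10μC, V=5.00V), C4(1μF, Q=18μC, V=18.00V)
Op 1: CLOSE 1-2: Q_total=15.00, C_total=2.00, V=7.50; Q1=7.50, Q2=7.50; dissipated=2.250

Answer: 7.50 V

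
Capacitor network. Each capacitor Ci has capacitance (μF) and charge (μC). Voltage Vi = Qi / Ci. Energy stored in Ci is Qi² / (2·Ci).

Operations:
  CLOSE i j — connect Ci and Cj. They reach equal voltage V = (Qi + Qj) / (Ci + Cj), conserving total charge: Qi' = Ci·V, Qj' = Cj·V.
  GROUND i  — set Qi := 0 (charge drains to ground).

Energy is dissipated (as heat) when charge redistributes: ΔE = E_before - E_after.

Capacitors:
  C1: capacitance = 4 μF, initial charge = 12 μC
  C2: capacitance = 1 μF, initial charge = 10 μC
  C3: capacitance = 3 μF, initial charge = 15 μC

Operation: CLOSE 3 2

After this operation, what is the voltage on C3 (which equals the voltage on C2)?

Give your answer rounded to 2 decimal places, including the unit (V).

Initial: C1(4μF, Q=12μC, V=3.00V), C2(1μF, Q=10μC, V=10.00V), C3(3μF, Q=15μC, V=5.00V)
Op 1: CLOSE 3-2: Q_total=25.00, C_total=4.00, V=6.25; Q3=18.75, Q2=6.25; dissipated=9.375

Answer: 6.25 V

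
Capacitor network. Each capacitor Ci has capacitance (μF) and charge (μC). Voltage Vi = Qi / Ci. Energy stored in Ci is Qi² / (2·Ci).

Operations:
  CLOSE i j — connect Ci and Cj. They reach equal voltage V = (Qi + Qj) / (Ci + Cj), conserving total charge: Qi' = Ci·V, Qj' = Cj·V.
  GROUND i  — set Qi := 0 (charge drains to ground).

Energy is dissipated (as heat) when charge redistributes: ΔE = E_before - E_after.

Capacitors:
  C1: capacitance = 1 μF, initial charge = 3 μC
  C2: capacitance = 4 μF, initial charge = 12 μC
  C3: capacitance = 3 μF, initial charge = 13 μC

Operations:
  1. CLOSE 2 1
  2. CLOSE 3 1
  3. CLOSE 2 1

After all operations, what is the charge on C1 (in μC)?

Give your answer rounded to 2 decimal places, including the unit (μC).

Answer: 3.20 μC

Derivation:
Initial: C1(1μF, Q=3μC, V=3.00V), C2(4μF, Q=12μC, V=3.00V), C3(3μF, Q=13μC, V=4.33V)
Op 1: CLOSE 2-1: Q_total=15.00, C_total=5.00, V=3.00; Q2=12.00, Q1=3.00; dissipated=0.000
Op 2: CLOSE 3-1: Q_total=16.00, C_total=4.00, V=4.00; Q3=12.00, Q1=4.00; dissipated=0.667
Op 3: CLOSE 2-1: Q_total=16.00, C_total=5.00, V=3.20; Q2=12.80, Q1=3.20; dissipated=0.400
Final charges: Q1=3.20, Q2=12.80, Q3=12.00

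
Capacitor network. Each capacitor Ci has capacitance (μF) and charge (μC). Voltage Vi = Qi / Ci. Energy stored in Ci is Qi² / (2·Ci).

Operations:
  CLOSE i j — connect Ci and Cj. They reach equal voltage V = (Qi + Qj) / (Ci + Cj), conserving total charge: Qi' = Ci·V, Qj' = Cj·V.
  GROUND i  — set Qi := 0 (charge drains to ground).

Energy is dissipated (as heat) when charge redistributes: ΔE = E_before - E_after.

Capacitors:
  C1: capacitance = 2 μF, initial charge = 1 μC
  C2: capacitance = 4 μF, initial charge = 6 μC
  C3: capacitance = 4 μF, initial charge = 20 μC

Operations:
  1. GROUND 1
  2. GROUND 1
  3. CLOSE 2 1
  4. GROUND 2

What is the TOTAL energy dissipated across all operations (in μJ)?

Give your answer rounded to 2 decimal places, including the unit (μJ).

Initial: C1(2μF, Q=1μC, V=0.50V), C2(4μF, Q=6μC, V=1.50V), C3(4μF, Q=20μC, V=5.00V)
Op 1: GROUND 1: Q1=0; energy lost=0.250
Op 2: GROUND 1: Q1=0; energy lost=0.000
Op 3: CLOSE 2-1: Q_total=6.00, C_total=6.00, V=1.00; Q2=4.00, Q1=2.00; dissipated=1.500
Op 4: GROUND 2: Q2=0; energy lost=2.000
Total dissipated: 3.750 μJ

Answer: 3.75 μJ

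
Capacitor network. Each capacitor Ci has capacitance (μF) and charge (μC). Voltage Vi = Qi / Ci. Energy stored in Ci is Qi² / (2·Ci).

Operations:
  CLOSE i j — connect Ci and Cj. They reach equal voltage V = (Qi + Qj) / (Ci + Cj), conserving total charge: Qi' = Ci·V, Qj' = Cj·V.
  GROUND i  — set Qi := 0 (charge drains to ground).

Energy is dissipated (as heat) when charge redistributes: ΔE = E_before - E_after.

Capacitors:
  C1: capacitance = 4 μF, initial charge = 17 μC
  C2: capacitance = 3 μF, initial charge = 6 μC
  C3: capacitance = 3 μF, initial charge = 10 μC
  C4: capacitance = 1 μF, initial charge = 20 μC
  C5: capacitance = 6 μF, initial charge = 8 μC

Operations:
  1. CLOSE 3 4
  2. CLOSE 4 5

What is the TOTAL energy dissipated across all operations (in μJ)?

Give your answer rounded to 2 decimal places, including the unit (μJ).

Answer: 120.46 μJ

Derivation:
Initial: C1(4μF, Q=17μC, V=4.25V), C2(3μF, Q=6μC, V=2.00V), C3(3μF, Q=10μC, V=3.33V), C4(1μF, Q=20μC, V=20.00V), C5(6μF, Q=8μC, V=1.33V)
Op 1: CLOSE 3-4: Q_total=30.00, C_total=4.00, V=7.50; Q3=22.50, Q4=7.50; dissipated=104.167
Op 2: CLOSE 4-5: Q_total=15.50, C_total=7.00, V=2.21; Q4=2.21, Q5=13.29; dissipated=16.298
Total dissipated: 120.464 μJ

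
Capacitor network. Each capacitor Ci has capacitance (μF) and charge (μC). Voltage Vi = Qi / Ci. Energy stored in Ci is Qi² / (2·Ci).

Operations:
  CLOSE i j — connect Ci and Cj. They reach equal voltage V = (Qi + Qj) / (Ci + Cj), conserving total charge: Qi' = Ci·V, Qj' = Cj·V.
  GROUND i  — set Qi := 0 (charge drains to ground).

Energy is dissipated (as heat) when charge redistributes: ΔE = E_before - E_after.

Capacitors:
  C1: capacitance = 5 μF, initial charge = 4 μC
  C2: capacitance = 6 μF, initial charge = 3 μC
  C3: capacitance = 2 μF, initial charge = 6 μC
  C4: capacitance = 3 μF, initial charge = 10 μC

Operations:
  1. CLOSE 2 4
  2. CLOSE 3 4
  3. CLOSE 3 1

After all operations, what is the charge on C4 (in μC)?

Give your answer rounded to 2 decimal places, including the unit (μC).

Answer: 6.20 μC

Derivation:
Initial: C1(5μF, Q=4μC, V=0.80V), C2(6μF, Q=3μC, V=0.50V), C3(2μF, Q=6μC, V=3.00V), C4(3μF, Q=10μC, V=3.33V)
Op 1: CLOSE 2-4: Q_total=13.00, C_total=9.00, V=1.44; Q2=8.67, Q4=4.33; dissipated=8.028
Op 2: CLOSE 3-4: Q_total=10.33, C_total=5.00, V=2.07; Q3=4.13, Q4=6.20; dissipated=1.452
Op 3: CLOSE 3-1: Q_total=8.13, C_total=7.00, V=1.16; Q3=2.32, Q1=5.81; dissipated=1.146
Final charges: Q1=5.81, Q2=8.67, Q3=2.32, Q4=6.20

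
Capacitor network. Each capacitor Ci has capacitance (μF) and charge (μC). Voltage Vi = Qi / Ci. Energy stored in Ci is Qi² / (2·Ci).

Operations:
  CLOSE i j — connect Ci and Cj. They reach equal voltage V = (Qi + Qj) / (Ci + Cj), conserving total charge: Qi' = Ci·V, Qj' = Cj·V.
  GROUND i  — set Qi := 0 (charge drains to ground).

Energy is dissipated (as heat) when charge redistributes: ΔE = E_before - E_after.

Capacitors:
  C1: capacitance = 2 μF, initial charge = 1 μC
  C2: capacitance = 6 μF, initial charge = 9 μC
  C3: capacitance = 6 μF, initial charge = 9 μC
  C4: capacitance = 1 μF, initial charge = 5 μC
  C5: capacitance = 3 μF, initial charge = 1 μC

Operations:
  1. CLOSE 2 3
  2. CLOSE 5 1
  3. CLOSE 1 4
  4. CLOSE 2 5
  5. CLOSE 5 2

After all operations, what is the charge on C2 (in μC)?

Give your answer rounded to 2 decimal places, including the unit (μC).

Answer: 6.80 μC

Derivation:
Initial: C1(2μF, Q=1μC, V=0.50V), C2(6μF, Q=9μC, V=1.50V), C3(6μF, Q=9μC, V=1.50V), C4(1μF, Q=5μC, V=5.00V), C5(3μF, Q=1μC, V=0.33V)
Op 1: CLOSE 2-3: Q_total=18.00, C_total=12.00, V=1.50; Q2=9.00, Q3=9.00; dissipated=0.000
Op 2: CLOSE 5-1: Q_total=2.00, C_total=5.00, V=0.40; Q5=1.20, Q1=0.80; dissipated=0.017
Op 3: CLOSE 1-4: Q_total=5.80, C_total=3.00, V=1.93; Q1=3.87, Q4=1.93; dissipated=7.053
Op 4: CLOSE 2-5: Q_total=10.20, C_total=9.00, V=1.13; Q2=6.80, Q5=3.40; dissipated=1.210
Op 5: CLOSE 5-2: Q_total=10.20, C_total=9.00, V=1.13; Q5=3.40, Q2=6.80; dissipated=0.000
Final charges: Q1=3.87, Q2=6.80, Q3=9.00, Q4=1.93, Q5=3.40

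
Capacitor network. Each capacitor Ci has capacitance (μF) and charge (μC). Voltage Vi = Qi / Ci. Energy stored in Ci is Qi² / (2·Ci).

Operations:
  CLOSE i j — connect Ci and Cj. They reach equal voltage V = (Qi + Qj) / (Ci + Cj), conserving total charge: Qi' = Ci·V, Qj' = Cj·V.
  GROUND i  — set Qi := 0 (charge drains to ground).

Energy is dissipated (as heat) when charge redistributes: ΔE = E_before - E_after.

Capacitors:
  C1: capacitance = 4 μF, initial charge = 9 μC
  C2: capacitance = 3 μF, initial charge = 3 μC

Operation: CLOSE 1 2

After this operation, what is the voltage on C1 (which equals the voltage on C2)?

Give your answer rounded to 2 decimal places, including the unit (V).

Answer: 1.71 V

Derivation:
Initial: C1(4μF, Q=9μC, V=2.25V), C2(3μF, Q=3μC, V=1.00V)
Op 1: CLOSE 1-2: Q_total=12.00, C_total=7.00, V=1.71; Q1=6.86, Q2=5.14; dissipated=1.339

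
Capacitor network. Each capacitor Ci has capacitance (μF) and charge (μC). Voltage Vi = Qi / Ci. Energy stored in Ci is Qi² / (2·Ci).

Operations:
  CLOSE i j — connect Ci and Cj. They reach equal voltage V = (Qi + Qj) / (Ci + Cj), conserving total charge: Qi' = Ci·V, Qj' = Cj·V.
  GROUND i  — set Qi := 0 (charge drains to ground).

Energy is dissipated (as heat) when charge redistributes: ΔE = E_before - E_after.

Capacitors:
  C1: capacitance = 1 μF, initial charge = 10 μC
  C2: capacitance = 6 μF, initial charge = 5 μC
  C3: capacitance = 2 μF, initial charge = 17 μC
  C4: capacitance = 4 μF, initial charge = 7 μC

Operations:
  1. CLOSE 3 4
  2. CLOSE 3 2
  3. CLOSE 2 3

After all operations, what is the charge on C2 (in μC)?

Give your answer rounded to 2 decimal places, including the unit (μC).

Answer: 9.75 μC

Derivation:
Initial: C1(1μF, Q=10μC, V=10.00V), C2(6μF, Q=5μC, V=0.83V), C3(2μF, Q=17μC, V=8.50V), C4(4μF, Q=7μC, V=1.75V)
Op 1: CLOSE 3-4: Q_total=24.00, C_total=6.00, V=4.00; Q3=8.00, Q4=16.00; dissipated=30.375
Op 2: CLOSE 3-2: Q_total=13.00, C_total=8.00, V=1.62; Q3=3.25, Q2=9.75; dissipated=7.521
Op 3: CLOSE 2-3: Q_total=13.00, C_total=8.00, V=1.62; Q2=9.75, Q3=3.25; dissipated=0.000
Final charges: Q1=10.00, Q2=9.75, Q3=3.25, Q4=16.00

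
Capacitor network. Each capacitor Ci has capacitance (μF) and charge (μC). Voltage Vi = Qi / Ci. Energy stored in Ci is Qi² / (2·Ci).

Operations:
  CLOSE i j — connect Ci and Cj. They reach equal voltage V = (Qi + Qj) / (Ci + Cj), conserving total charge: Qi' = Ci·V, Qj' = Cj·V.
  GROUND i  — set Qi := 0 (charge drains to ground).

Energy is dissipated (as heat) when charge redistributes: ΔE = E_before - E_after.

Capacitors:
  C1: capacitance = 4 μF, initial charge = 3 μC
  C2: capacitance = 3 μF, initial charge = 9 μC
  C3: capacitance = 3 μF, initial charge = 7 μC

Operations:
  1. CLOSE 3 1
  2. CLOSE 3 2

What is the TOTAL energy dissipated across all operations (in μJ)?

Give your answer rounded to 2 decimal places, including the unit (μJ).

Answer: 4.00 μJ

Derivation:
Initial: C1(4μF, Q=3μC, V=0.75V), C2(3μF, Q=9μC, V=3.00V), C3(3μF, Q=7μC, V=2.33V)
Op 1: CLOSE 3-1: Q_total=10.00, C_total=7.00, V=1.43; Q3=4.29, Q1=5.71; dissipated=2.149
Op 2: CLOSE 3-2: Q_total=13.29, C_total=6.00, V=2.21; Q3=6.64, Q2=6.64; dissipated=1.852
Total dissipated: 4.001 μJ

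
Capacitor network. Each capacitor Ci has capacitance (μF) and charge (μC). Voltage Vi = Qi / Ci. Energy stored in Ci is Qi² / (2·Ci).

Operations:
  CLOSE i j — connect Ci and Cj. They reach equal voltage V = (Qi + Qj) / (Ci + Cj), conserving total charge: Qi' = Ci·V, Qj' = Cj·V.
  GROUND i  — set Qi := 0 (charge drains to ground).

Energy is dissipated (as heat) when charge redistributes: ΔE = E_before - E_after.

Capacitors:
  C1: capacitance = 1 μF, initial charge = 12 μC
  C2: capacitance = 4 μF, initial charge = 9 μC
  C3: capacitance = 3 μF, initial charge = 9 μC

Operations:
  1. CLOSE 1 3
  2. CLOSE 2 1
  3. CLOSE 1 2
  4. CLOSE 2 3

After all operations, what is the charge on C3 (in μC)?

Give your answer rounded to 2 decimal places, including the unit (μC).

Answer: 11.64 μC

Derivation:
Initial: C1(1μF, Q=12μC, V=12.00V), C2(4μF, Q=9μC, V=2.25V), C3(3μF, Q=9μC, V=3.00V)
Op 1: CLOSE 1-3: Q_total=21.00, C_total=4.00, V=5.25; Q1=5.25, Q3=15.75; dissipated=30.375
Op 2: CLOSE 2-1: Q_total=14.25, C_total=5.00, V=2.85; Q2=11.40, Q1=2.85; dissipated=3.600
Op 3: CLOSE 1-2: Q_total=14.25, C_total=5.00, V=2.85; Q1=2.85, Q2=11.40; dissipated=0.000
Op 4: CLOSE 2-3: Q_total=27.15, C_total=7.00, V=3.88; Q2=15.51, Q3=11.64; dissipated=4.937
Final charges: Q1=2.85, Q2=15.51, Q3=11.64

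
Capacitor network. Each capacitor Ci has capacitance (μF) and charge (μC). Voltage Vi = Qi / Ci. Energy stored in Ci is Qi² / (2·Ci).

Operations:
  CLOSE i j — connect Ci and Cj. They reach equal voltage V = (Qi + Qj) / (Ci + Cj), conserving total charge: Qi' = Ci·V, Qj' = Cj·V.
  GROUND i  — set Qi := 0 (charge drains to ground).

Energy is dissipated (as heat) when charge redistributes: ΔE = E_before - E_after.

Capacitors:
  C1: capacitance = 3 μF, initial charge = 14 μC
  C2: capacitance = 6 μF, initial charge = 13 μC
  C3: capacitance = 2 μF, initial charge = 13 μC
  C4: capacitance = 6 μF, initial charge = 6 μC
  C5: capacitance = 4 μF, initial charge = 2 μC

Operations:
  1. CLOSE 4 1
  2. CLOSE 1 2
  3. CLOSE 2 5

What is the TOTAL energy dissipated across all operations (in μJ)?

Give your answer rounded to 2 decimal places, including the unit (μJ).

Answer: 16.86 μJ

Derivation:
Initial: C1(3μF, Q=14μC, V=4.67V), C2(6μF, Q=13μC, V=2.17V), C3(2μF, Q=13μC, V=6.50V), C4(6μF, Q=6μC, V=1.00V), C5(4μF, Q=2μC, V=0.50V)
Op 1: CLOSE 4-1: Q_total=20.00, C_total=9.00, V=2.22; Q4=13.33, Q1=6.67; dissipated=13.444
Op 2: CLOSE 1-2: Q_total=19.67, C_total=9.00, V=2.19; Q1=6.56, Q2=13.11; dissipated=0.003
Op 3: CLOSE 2-5: Q_total=15.11, C_total=10.00, V=1.51; Q2=9.07, Q5=6.04; dissipated=3.408
Total dissipated: 16.855 μJ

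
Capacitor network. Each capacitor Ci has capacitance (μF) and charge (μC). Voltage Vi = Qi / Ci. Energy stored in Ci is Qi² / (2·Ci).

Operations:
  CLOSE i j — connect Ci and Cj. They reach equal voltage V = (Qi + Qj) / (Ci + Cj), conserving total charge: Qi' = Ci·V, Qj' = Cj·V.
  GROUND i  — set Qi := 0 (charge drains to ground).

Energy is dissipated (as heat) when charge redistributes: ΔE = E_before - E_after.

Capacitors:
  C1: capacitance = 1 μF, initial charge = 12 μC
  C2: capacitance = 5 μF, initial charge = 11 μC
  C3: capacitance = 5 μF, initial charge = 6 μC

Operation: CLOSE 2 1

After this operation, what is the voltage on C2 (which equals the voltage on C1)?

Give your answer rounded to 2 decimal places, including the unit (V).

Answer: 3.83 V

Derivation:
Initial: C1(1μF, Q=12μC, V=12.00V), C2(5μF, Q=11μC, V=2.20V), C3(5μF, Q=6μC, V=1.20V)
Op 1: CLOSE 2-1: Q_total=23.00, C_total=6.00, V=3.83; Q2=19.17, Q1=3.83; dissipated=40.017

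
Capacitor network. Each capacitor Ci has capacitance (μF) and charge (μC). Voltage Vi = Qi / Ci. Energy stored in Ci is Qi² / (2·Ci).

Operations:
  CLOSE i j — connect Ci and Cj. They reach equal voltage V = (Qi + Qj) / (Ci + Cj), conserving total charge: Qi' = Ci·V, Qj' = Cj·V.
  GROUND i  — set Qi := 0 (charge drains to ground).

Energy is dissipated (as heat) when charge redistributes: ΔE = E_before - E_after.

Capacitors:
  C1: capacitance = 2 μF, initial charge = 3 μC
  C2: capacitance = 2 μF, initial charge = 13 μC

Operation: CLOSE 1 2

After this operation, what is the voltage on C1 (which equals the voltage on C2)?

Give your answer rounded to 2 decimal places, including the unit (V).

Answer: 4.00 V

Derivation:
Initial: C1(2μF, Q=3μC, V=1.50V), C2(2μF, Q=13μC, V=6.50V)
Op 1: CLOSE 1-2: Q_total=16.00, C_total=4.00, V=4.00; Q1=8.00, Q2=8.00; dissipated=12.500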